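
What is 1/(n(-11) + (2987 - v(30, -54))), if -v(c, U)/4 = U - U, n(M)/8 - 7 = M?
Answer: 1/2955 ≈ 0.00033841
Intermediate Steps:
n(M) = 56 + 8*M
v(c, U) = 0 (v(c, U) = -4*(U - U) = -4*0 = 0)
1/(n(-11) + (2987 - v(30, -54))) = 1/((56 + 8*(-11)) + (2987 - 1*0)) = 1/((56 - 88) + (2987 + 0)) = 1/(-32 + 2987) = 1/2955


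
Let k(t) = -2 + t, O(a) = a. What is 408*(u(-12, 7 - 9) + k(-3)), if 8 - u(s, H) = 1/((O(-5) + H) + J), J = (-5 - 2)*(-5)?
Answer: 8466/7 ≈ 1209.4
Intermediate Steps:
J = 35 (J = -7*(-5) = 35)
u(s, H) = 8 - 1/(30 + H) (u(s, H) = 8 - 1/((-5 + H) + 35) = 8 - 1/(30 + H))
408*(u(-12, 7 - 9) + k(-3)) = 408*((239 + 8*(7 - 9))/(30 + (7 - 9)) + (-2 - 3)) = 408*((239 + 8*(-2))/(30 - 2) - 5) = 408*((239 - 16)/28 - 5) = 408*((1/28)*223 - 5) = 408*(223/28 - 5) = 408*(83/28) = 8466/7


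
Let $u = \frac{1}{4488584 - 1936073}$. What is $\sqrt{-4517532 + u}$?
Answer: $\frac{i \sqrt{29433132280128528861}}{2552511} \approx 2125.4 i$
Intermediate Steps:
$u = \frac{1}{2552511} \approx 3.9177 \cdot 10^{-7}$
$\sqrt{-4517532 + u} = \sqrt{-4517532 + \frac{1}{2552511}} = \sqrt{- \frac{11531050122851}{2552511}} = \frac{i \sqrt{29433132280128528861}}{2552511}$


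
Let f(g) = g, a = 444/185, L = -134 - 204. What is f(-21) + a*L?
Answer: -4161/5 ≈ -832.20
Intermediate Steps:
L = -338
a = 12/5 (a = 444*(1/185) = 12/5 ≈ 2.4000)
f(-21) + a*L = -21 + (12/5)*(-338) = -21 - 4056/5 = -4161/5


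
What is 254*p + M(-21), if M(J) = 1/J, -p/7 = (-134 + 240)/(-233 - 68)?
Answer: 565361/903 ≈ 626.09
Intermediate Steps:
p = 106/43 (p = -7*(-134 + 240)/(-233 - 68) = -742/(-301) = -742*(-1)/301 = -7*(-106/301) = 106/43 ≈ 2.4651)
254*p + M(-21) = 254*(106/43) + 1/(-21) = 26924/43 - 1/21 = 565361/903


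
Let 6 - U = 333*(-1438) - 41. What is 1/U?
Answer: 1/478901 ≈ 2.0881e-6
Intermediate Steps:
U = 478901 (U = 6 - (333*(-1438) - 41) = 6 - (-478854 - 41) = 6 - 1*(-478895) = 6 + 478895 = 478901)
1/U = 1/478901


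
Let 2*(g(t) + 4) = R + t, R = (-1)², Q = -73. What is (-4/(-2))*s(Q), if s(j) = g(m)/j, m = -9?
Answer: 16/73 ≈ 0.21918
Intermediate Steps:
R = 1
g(t) = -7/2 + t/2 (g(t) = -4 + (1 + t)/2 = -4 + (½ + t/2) = -7/2 + t/2)
s(j) = -8/j (s(j) = (-7/2 + (½)*(-9))/j = (-7/2 - 9/2)/j = -8/j)
(-4/(-2))*s(Q) = (-4/(-2))*(-8/(-73)) = (-4*(-½))*(-8*(-1/73)) = 2*(8/73) = 16/73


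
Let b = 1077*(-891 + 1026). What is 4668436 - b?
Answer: 4523041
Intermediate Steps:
b = 145395 (b = 1077*135 = 145395)
4668436 - b = 4668436 - 1*145395 = 4668436 - 145395 = 4523041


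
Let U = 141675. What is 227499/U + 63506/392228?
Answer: 16371448387/9261483650 ≈ 1.7677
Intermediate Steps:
227499/U + 63506/392228 = 227499/141675 + 63506/392228 = 227499*(1/141675) + 63506*(1/392228) = 75833/47225 + 31753/196114 = 16371448387/9261483650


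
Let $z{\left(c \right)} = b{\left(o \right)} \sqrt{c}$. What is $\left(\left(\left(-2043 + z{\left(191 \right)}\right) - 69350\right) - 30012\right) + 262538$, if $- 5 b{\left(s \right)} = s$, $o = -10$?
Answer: $161133 + 2 \sqrt{191} \approx 1.6116 \cdot 10^{5}$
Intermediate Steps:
$b{\left(s \right)} = - \frac{s}{5}$
$z{\left(c \right)} = 2 \sqrt{c}$ ($z{\left(c \right)} = \left(- \frac{1}{5}\right) \left(-10\right) \sqrt{c} = 2 \sqrt{c}$)
$\left(\left(\left(-2043 + z{\left(191 \right)}\right) - 69350\right) - 30012\right) + 262538 = \left(\left(\left(-2043 + 2 \sqrt{191}\right) - 69350\right) - 30012\right) + 262538 = \left(\left(-71393 + 2 \sqrt{191}\right) - 30012\right) + 262538 = \left(-101405 + 2 \sqrt{191}\right) + 262538 = 161133 + 2 \sqrt{191}$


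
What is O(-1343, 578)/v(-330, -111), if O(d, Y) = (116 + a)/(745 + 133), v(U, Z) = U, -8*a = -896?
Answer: -19/24145 ≈ -0.00078691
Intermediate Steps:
a = 112 (a = -⅛*(-896) = 112)
O(d, Y) = 114/439 (O(d, Y) = (116 + 112)/(745 + 133) = 228/878 = 228*(1/878) = 114/439)
O(-1343, 578)/v(-330, -111) = (114/439)/(-330) = (114/439)*(-1/330) = -19/24145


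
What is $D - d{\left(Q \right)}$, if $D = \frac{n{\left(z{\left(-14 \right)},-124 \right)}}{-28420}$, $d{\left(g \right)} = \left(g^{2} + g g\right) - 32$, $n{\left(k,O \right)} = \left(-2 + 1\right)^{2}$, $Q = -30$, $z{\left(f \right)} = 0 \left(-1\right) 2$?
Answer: $- \frac{50246561}{28420} \approx -1768.0$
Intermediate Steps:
$z{\left(f \right)} = 0$ ($z{\left(f \right)} = 0 \cdot 2 = 0$)
$n{\left(k,O \right)} = 1$ ($n{\left(k,O \right)} = \left(-1\right)^{2} = 1$)
$d{\left(g \right)} = -32 + 2 g^{2}$ ($d{\left(g \right)} = \left(g^{2} + g^{2}\right) - 32 = 2 g^{2} - 32 = -32 + 2 g^{2}$)
$D = - \frac{1}{28420}$ ($D = 1 \frac{1}{-28420} = 1 \left(- \frac{1}{28420}\right) = - \frac{1}{28420} \approx -3.5186 \cdot 10^{-5}$)
$D - d{\left(Q \right)} = - \frac{1}{28420} - \left(-32 + 2 \left(-30\right)^{2}\right) = - \frac{1}{28420} - \left(-32 + 2 \cdot 900\right) = - \frac{1}{28420} - \left(-32 + 1800\right) = - \frac{1}{28420} - 1768 = - \frac{50246561}{28420}$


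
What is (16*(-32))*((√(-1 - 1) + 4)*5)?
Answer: -10240 - 2560*I*√2 ≈ -10240.0 - 3620.4*I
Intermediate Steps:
(16*(-32))*((√(-1 - 1) + 4)*5) = -512*(√(-2) + 4)*5 = -512*(I*√2 + 4)*5 = -512*(4 + I*√2)*5 = -512*(20 + 5*I*√2) = -10240 - 2560*I*√2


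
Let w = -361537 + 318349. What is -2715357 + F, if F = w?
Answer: -2758545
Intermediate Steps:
w = -43188
F = -43188
-2715357 + F = -2715357 - 43188 = -2758545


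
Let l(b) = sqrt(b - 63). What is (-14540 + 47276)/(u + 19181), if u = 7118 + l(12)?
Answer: 1150968/924649 - 744*I*sqrt(51)/15719033 ≈ 1.2448 - 0.00033801*I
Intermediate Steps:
l(b) = sqrt(-63 + b)
u = 7118 + I*sqrt(51) (u = 7118 + sqrt(-63 + 12) = 7118 + sqrt(-51) = 7118 + I*sqrt(51) ≈ 7118.0 + 7.1414*I)
(-14540 + 47276)/(u + 19181) = (-14540 + 47276)/((7118 + I*sqrt(51)) + 19181) = 32736/(26299 + I*sqrt(51))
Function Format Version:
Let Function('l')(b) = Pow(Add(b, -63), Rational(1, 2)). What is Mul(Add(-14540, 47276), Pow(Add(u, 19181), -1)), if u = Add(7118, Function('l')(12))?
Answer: Add(Rational(1150968, 924649), Mul(Rational(-744, 15719033), I, Pow(51, Rational(1, 2)))) ≈ Add(1.2448, Mul(-0.00033801, I))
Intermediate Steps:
Function('l')(b) = Pow(Add(-63, b), Rational(1, 2))
u = Add(7118, Mul(I, Pow(51, Rational(1, 2)))) (u = Add(7118, Pow(Add(-63, 12), Rational(1, 2))) = Add(7118, Pow(-51, Rational(1, 2))) = Add(7118, Mul(I, Pow(51, Rational(1, 2)))) ≈ Add(7118.0, Mul(7.1414, I)))
Mul(Add(-14540, 47276), Pow(Add(u, 19181), -1)) = Mul(Add(-14540, 47276), Pow(Add(Add(7118, Mul(I, Pow(51, Rational(1, 2)))), 19181), -1)) = Mul(32736, Pow(Add(26299, Mul(I, Pow(51, Rational(1, 2)))), -1))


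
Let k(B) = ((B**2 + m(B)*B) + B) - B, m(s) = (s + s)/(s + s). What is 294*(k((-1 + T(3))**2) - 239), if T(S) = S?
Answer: -64386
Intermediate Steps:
m(s) = 1 (m(s) = (2*s)/((2*s)) = (2*s)*(1/(2*s)) = 1)
k(B) = B + B**2 (k(B) = ((B**2 + 1*B) + B) - B = ((B**2 + B) + B) - B = ((B + B**2) + B) - B = (B**2 + 2*B) - B = B + B**2)
294*(k((-1 + T(3))**2) - 239) = 294*((-1 + 3)**2*(1 + (-1 + 3)**2) - 239) = 294*(2**2*(1 + 2**2) - 239) = 294*(4*(1 + 4) - 239) = 294*(4*5 - 239) = 294*(20 - 239) = 294*(-219) = -64386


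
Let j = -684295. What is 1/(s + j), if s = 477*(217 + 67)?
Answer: -1/548827 ≈ -1.8221e-6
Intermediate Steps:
s = 135468 (s = 477*284 = 135468)
1/(s + j) = 1/(135468 - 684295) = 1/(-548827) = -1/548827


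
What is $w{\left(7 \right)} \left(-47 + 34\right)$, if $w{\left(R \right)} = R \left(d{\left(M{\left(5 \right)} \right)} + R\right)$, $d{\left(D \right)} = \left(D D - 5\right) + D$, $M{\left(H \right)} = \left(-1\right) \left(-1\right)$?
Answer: $-364$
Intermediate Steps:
$M{\left(H \right)} = 1$
$d{\left(D \right)} = -5 + D + D^{2}$ ($d{\left(D \right)} = \left(D^{2} - 5\right) + D = \left(-5 + D^{2}\right) + D = -5 + D + D^{2}$)
$w{\left(R \right)} = R \left(-3 + R\right)$ ($w{\left(R \right)} = R \left(\left(-5 + 1 + 1^{2}\right) + R\right) = R \left(\left(-5 + 1 + 1\right) + R\right) = R \left(-3 + R\right)$)
$w{\left(7 \right)} \left(-47 + 34\right) = 7 \left(-3 + 7\right) \left(-47 + 34\right) = 7 \cdot 4 \left(-13\right) = 28 \left(-13\right) = -364$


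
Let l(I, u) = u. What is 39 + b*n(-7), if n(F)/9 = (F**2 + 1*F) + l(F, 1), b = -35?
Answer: -13506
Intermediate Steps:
n(F) = 9 + 9*F + 9*F**2 (n(F) = 9*((F**2 + 1*F) + 1) = 9*((F**2 + F) + 1) = 9*((F + F**2) + 1) = 9*(1 + F + F**2) = 9 + 9*F + 9*F**2)
39 + b*n(-7) = 39 - 35*(9 + 9*(-7) + 9*(-7)**2) = 39 - 35*(9 - 63 + 9*49) = 39 - 35*(9 - 63 + 441) = 39 - 35*387 = 39 - 13545 = -13506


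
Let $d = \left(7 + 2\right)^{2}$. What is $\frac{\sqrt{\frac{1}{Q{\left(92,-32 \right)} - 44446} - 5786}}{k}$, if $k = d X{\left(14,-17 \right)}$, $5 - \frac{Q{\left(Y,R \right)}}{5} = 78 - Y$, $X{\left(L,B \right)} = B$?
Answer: $- \frac{i \sqrt{11381126853337}}{61071327} \approx - 0.05524 i$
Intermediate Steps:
$Q{\left(Y,R \right)} = -365 + 5 Y$ ($Q{\left(Y,R \right)} = 25 - 5 \left(78 - Y\right) = 25 + \left(-390 + 5 Y\right) = -365 + 5 Y$)
$d = 81$ ($d = 9^{2} = 81$)
$k = -1377$ ($k = 81 \left(-17\right) = -1377$)
$\frac{\sqrt{\frac{1}{Q{\left(92,-32 \right)} - 44446} - 5786}}{k} = \frac{\sqrt{\frac{1}{\left(-365 + 5 \cdot 92\right) - 44446} - 5786}}{-1377} = \sqrt{\frac{1}{\left(-365 + 460\right) - 44446} - 5786} \left(- \frac{1}{1377}\right) = \sqrt{\frac{1}{95 - 44446} - 5786} \left(- \frac{1}{1377}\right) = \sqrt{\frac{1}{-44351} - 5786} \left(- \frac{1}{1377}\right) = \sqrt{- \frac{1}{44351} - 5786} \left(- \frac{1}{1377}\right) = \sqrt{- \frac{256614887}{44351}} \left(- \frac{1}{1377}\right) = \frac{i \sqrt{11381126853337}}{44351} \left(- \frac{1}{1377}\right) = - \frac{i \sqrt{11381126853337}}{61071327}$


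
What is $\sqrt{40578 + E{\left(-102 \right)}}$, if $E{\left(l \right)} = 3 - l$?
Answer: $\sqrt{40683} \approx 201.7$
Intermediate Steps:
$\sqrt{40578 + E{\left(-102 \right)}} = \sqrt{40578 + \left(3 - -102\right)} = \sqrt{40578 + \left(3 + 102\right)} = \sqrt{40578 + 105} = \sqrt{40683}$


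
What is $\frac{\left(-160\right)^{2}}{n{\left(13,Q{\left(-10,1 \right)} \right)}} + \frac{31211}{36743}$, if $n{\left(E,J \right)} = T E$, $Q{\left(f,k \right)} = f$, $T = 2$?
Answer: $\frac{470716143}{477659} \approx 985.46$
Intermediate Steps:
$n{\left(E,J \right)} = 2 E$
$\frac{\left(-160\right)^{2}}{n{\left(13,Q{\left(-10,1 \right)} \right)}} + \frac{31211}{36743} = \frac{\left(-160\right)^{2}}{2 \cdot 13} + \frac{31211}{36743} = \frac{25600}{26} + 31211 \cdot \frac{1}{36743} = 25600 \cdot \frac{1}{26} + \frac{31211}{36743} = \frac{12800}{13} + \frac{31211}{36743} = \frac{470716143}{477659}$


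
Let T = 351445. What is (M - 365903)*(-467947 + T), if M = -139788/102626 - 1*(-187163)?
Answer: 1068527860892028/51313 ≈ 2.0824e+10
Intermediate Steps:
M = 9603825125/51313 (M = -139788*1/102626 + 187163 = -69894/51313 + 187163 = 9603825125/51313 ≈ 1.8716e+5)
(M - 365903)*(-467947 + T) = (9603825125/51313 - 365903)*(-467947 + 351445) = -9171755514/51313*(-116502) = 1068527860892028/51313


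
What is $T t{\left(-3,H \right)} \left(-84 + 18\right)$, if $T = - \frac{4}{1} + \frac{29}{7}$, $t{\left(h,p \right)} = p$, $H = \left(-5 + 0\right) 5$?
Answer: $\frac{1650}{7} \approx 235.71$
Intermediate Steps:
$H = -25$ ($H = \left(-5\right) 5 = -25$)
$T = \frac{1}{7}$ ($T = \left(-4\right) 1 + 29 \cdot \frac{1}{7} = -4 + \frac{29}{7} = \frac{1}{7} \approx 0.14286$)
$T t{\left(-3,H \right)} \left(-84 + 18\right) = \frac{\left(-25\right) \left(-84 + 18\right)}{7} = \frac{\left(-25\right) \left(-66\right)}{7} = \frac{1}{7} \cdot 1650 = \frac{1650}{7}$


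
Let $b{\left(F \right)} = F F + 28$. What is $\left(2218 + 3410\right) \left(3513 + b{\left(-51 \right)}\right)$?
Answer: $34567176$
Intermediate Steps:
$b{\left(F \right)} = 28 + F^{2}$ ($b{\left(F \right)} = F^{2} + 28 = 28 + F^{2}$)
$\left(2218 + 3410\right) \left(3513 + b{\left(-51 \right)}\right) = \left(2218 + 3410\right) \left(3513 + \left(28 + \left(-51\right)^{2}\right)\right) = 5628 \left(3513 + \left(28 + 2601\right)\right) = 5628 \left(3513 + 2629\right) = 5628 \cdot 6142 = 34567176$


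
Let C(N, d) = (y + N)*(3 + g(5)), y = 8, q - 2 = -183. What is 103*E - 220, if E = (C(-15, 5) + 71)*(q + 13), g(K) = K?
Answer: -259780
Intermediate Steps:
q = -181 (q = 2 - 183 = -181)
C(N, d) = 64 + 8*N (C(N, d) = (8 + N)*(3 + 5) = (8 + N)*8 = 64 + 8*N)
E = -2520 (E = ((64 + 8*(-15)) + 71)*(-181 + 13) = ((64 - 120) + 71)*(-168) = (-56 + 71)*(-168) = 15*(-168) = -2520)
103*E - 220 = 103*(-2520) - 220 = -259560 - 220 = -259780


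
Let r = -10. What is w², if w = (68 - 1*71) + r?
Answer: 169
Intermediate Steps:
w = -13 (w = (68 - 1*71) - 10 = (68 - 71) - 10 = -3 - 10 = -13)
w² = (-13)² = 169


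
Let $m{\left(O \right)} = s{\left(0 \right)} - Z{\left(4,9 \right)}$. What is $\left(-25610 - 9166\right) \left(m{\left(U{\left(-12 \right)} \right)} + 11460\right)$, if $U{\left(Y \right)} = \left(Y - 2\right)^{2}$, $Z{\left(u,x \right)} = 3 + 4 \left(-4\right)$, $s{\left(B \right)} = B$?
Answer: $-398985048$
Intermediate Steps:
$Z{\left(u,x \right)} = -13$ ($Z{\left(u,x \right)} = 3 - 16 = -13$)
$U{\left(Y \right)} = \left(-2 + Y\right)^{2}$
$m{\left(O \right)} = 13$ ($m{\left(O \right)} = 0 - -13 = 0 + 13 = 13$)
$\left(-25610 - 9166\right) \left(m{\left(U{\left(-12 \right)} \right)} + 11460\right) = \left(-25610 - 9166\right) \left(13 + 11460\right) = \left(-34776\right) 11473 = -398985048$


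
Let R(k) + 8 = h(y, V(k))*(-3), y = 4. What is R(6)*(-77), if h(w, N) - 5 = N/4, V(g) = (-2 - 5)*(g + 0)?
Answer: -1309/2 ≈ -654.50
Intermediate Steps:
V(g) = -7*g
h(w, N) = 5 + N/4
R(k) = -23 + 21*k/4 (R(k) = -8 + (5 + (-7*k)/4)*(-3) = -8 + (5 - 7*k/4)*(-3) = -8 + (-15 + 21*k/4) = -23 + 21*k/4)
R(6)*(-77) = (-23 + (21/4)*6)*(-77) = (-23 + 63/2)*(-77) = (17/2)*(-77) = -1309/2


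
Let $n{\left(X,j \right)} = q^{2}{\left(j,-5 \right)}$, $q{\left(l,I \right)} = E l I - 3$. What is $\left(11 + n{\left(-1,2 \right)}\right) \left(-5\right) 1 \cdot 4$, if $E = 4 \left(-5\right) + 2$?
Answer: $-626800$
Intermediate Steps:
$E = -18$ ($E = -20 + 2 = -18$)
$q{\left(l,I \right)} = -3 - 18 I l$ ($q{\left(l,I \right)} = - 18 l I - 3 = - 18 I l - 3 = -3 - 18 I l$)
$n{\left(X,j \right)} = \left(-3 + 90 j\right)^{2}$ ($n{\left(X,j \right)} = \left(-3 - - 90 j\right)^{2} = \left(-3 + 90 j\right)^{2}$)
$\left(11 + n{\left(-1,2 \right)}\right) \left(-5\right) 1 \cdot 4 = \left(11 + 9 \left(-1 + 30 \cdot 2\right)^{2}\right) \left(-5\right) 1 \cdot 4 = \left(11 + 9 \left(-1 + 60\right)^{2}\right) \left(\left(-5\right) 4\right) = \left(11 + 9 \cdot 59^{2}\right) \left(-20\right) = \left(11 + 9 \cdot 3481\right) \left(-20\right) = \left(11 + 31329\right) \left(-20\right) = 31340 \left(-20\right) = -626800$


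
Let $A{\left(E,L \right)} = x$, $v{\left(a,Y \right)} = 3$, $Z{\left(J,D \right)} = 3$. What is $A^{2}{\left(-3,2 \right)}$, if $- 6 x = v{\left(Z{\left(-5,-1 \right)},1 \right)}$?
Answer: $\frac{1}{4} \approx 0.25$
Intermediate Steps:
$x = - \frac{1}{2}$ ($x = \left(- \frac{1}{6}\right) 3 = - \frac{1}{2} \approx -0.5$)
$A{\left(E,L \right)} = - \frac{1}{2}$
$A^{2}{\left(-3,2 \right)} = \left(- \frac{1}{2}\right)^{2} = \frac{1}{4}$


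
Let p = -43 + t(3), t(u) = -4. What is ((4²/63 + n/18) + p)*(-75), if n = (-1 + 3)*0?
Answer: 73625/21 ≈ 3506.0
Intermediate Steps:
n = 0 (n = 2*0 = 0)
p = -47 (p = -43 - 4 = -47)
((4²/63 + n/18) + p)*(-75) = ((4²/63 + 0/18) - 47)*(-75) = ((16*(1/63) + 0*(1/18)) - 47)*(-75) = ((16/63 + 0) - 47)*(-75) = (16/63 - 47)*(-75) = -2945/63*(-75) = 73625/21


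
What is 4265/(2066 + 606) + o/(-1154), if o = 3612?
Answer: -2364727/1541744 ≈ -1.5338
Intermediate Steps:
4265/(2066 + 606) + o/(-1154) = 4265/(2066 + 606) + 3612/(-1154) = 4265/2672 + 3612*(-1/1154) = 4265*(1/2672) - 1806/577 = 4265/2672 - 1806/577 = -2364727/1541744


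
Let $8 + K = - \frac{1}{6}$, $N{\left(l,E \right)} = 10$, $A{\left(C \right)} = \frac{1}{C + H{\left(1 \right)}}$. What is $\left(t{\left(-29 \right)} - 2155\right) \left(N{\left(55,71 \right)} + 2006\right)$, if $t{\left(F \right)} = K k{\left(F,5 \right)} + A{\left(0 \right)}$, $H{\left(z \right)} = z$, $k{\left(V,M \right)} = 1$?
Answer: $-4358928$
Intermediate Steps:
$A{\left(C \right)} = \frac{1}{1 + C}$ ($A{\left(C \right)} = \frac{1}{C + 1} = \frac{1}{1 + C}$)
$K = - \frac{49}{6}$ ($K = -8 - \frac{1}{6} = - \frac{49}{6} \approx -8.1667$)
$t{\left(F \right)} = - \frac{43}{6}$ ($t{\left(F \right)} = \left(- \frac{49}{6}\right) 1 + \frac{1}{1 + 0} = - \frac{49}{6} + 1^{-1} = - \frac{49}{6} + 1 = - \frac{43}{6}$)
$\left(t{\left(-29 \right)} - 2155\right) \left(N{\left(55,71 \right)} + 2006\right) = \left(- \frac{43}{6} - 2155\right) \left(10 + 2006\right) = \left(- \frac{12973}{6}\right) 2016 = -4358928$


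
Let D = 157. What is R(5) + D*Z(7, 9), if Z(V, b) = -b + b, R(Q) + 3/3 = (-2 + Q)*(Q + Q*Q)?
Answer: 89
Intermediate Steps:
R(Q) = -1 + (-2 + Q)*(Q + Q²) (R(Q) = -1 + (-2 + Q)*(Q + Q*Q) = -1 + (-2 + Q)*(Q + Q²))
Z(V, b) = 0
R(5) + D*Z(7, 9) = (-1 + 5³ - 1*5² - 2*5) + 157*0 = (-1 + 125 - 1*25 - 10) + 0 = (-1 + 125 - 25 - 10) + 0 = 89 + 0 = 89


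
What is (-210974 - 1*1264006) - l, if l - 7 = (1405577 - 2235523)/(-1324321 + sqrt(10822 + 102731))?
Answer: -1293435822835874661/876912998744 - 1244919*sqrt(12617)/876912998744 ≈ -1.4750e+6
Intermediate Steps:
l = 7 - 829946/(-1324321 + 3*sqrt(12617)) (l = 7 + (1405577 - 2235523)/(-1324321 + sqrt(10822 + 102731)) = 7 - 829946/(-1324321 + sqrt(113553)) = 7 - 829946/(-1324321 + 3*sqrt(12617)) ≈ 7.6269)
(-210974 - 1*1264006) - l = (-210974 - 1*1264006) - (6687948449541/876912998744 + 1244919*sqrt(12617)/876912998744) = (-210974 - 1264006) + (-6687948449541/876912998744 - 1244919*sqrt(12617)/876912998744) = -1474980 + (-6687948449541/876912998744 - 1244919*sqrt(12617)/876912998744) = -1293435822835874661/876912998744 - 1244919*sqrt(12617)/876912998744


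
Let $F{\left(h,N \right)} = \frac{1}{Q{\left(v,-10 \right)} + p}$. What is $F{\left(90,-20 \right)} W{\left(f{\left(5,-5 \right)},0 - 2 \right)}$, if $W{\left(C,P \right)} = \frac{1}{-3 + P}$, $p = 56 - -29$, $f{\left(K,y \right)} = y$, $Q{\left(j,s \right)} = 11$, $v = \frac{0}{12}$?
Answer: $- \frac{1}{480} \approx -0.0020833$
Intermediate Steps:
$v = 0$ ($v = 0 \cdot \frac{1}{12} = 0$)
$p = 85$ ($p = 56 + 29 = 85$)
$F{\left(h,N \right)} = \frac{1}{96}$ ($F{\left(h,N \right)} = \frac{1}{11 + 85} = \frac{1}{96}$)
$F{\left(90,-20 \right)} W{\left(f{\left(5,-5 \right)},0 - 2 \right)} = \frac{1}{96 \left(-3 + \left(0 - 2\right)\right)} = \frac{1}{96 \left(-3 - 2\right)} = \frac{1}{96 \left(-5\right)} = \frac{1}{96} \left(- \frac{1}{5}\right) = - \frac{1}{480}$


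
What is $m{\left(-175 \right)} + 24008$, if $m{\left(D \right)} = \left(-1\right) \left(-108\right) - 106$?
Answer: $24010$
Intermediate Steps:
$m{\left(D \right)} = 2$ ($m{\left(D \right)} = 108 - 106 = 2$)
$m{\left(-175 \right)} + 24008 = 2 + 24008 = 24010$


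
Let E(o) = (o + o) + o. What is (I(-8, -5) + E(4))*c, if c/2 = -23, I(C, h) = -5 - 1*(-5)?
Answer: -552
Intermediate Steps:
I(C, h) = 0 (I(C, h) = -5 + 5 = 0)
c = -46 (c = 2*(-23) = -46)
E(o) = 3*o (E(o) = 2*o + o = 3*o)
(I(-8, -5) + E(4))*c = (0 + 3*4)*(-46) = (0 + 12)*(-46) = 12*(-46) = -552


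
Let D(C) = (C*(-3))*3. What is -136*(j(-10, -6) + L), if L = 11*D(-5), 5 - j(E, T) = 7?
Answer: -67048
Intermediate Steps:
D(C) = -9*C (D(C) = -3*C*3 = -9*C)
j(E, T) = -2 (j(E, T) = 5 - 1*7 = 5 - 7 = -2)
L = 495 (L = 11*(-9*(-5)) = 11*45 = 495)
-136*(j(-10, -6) + L) = -136*(-2 + 495) = -136*493 = -67048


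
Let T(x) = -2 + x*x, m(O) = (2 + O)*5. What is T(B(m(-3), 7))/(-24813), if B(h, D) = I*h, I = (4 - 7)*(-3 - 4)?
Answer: -11023/24813 ≈ -0.44424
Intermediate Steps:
I = 21 (I = -3*(-7) = 21)
m(O) = 10 + 5*O
B(h, D) = 21*h
T(x) = -2 + x²
T(B(m(-3), 7))/(-24813) = (-2 + (21*(10 + 5*(-3)))²)/(-24813) = (-2 + (21*(10 - 15))²)*(-1/24813) = (-2 + (21*(-5))²)*(-1/24813) = (-2 + (-105)²)*(-1/24813) = (-2 + 11025)*(-1/24813) = 11023*(-1/24813) = -11023/24813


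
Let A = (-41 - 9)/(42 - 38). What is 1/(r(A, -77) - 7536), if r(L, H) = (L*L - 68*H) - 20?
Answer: -4/8655 ≈ -0.00046216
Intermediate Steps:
A = -25/2 (A = -50/4 = -50*¼ = -25/2 ≈ -12.500)
r(L, H) = -20 + L² - 68*H (r(L, H) = (L² - 68*H) - 20 = -20 + L² - 68*H)
1/(r(A, -77) - 7536) = 1/((-20 + (-25/2)² - 68*(-77)) - 7536) = 1/((-20 + 625/4 + 5236) - 7536) = 1/(21489/4 - 7536) = 1/(-8655/4) = -4/8655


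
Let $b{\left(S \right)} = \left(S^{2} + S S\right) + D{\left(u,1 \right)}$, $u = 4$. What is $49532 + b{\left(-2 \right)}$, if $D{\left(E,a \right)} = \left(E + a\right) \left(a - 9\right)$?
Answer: $49500$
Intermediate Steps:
$D{\left(E,a \right)} = \left(-9 + a\right) \left(E + a\right)$ ($D{\left(E,a \right)} = \left(E + a\right) \left(-9 + a\right) = \left(-9 + a\right) \left(E + a\right)$)
$b{\left(S \right)} = -40 + 2 S^{2}$ ($b{\left(S \right)} = \left(S^{2} + S S\right) + \left(1^{2} - 36 - 9 + 4 \cdot 1\right) = \left(S^{2} + S^{2}\right) + \left(1 - 36 - 9 + 4\right) = 2 S^{2} - 40 = -40 + 2 S^{2}$)
$49532 + b{\left(-2 \right)} = 49532 - \left(40 - 2 \left(-2\right)^{2}\right) = 49532 + \left(-40 + 2 \cdot 4\right) = 49532 + \left(-40 + 8\right) = 49532 - 32 = 49500$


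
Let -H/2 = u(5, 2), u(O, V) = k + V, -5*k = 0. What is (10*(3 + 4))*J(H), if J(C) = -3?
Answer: -210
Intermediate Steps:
k = 0 (k = -⅕*0 = 0)
u(O, V) = V (u(O, V) = 0 + V = V)
H = -4 (H = -2*2 = -4)
(10*(3 + 4))*J(H) = (10*(3 + 4))*(-3) = (10*7)*(-3) = 70*(-3) = -210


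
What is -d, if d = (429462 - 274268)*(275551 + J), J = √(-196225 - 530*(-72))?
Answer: -42763861894 - 155194*I*√158065 ≈ -4.2764e+10 - 6.1701e+7*I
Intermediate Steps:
J = I*√158065 (J = √(-196225 + 38160) = √(-158065) = I*√158065 ≈ 397.57*I)
d = 42763861894 + 155194*I*√158065 (d = (429462 - 274268)*(275551 + I*√158065) = 155194*(275551 + I*√158065) = 42763861894 + 155194*I*√158065 ≈ 4.2764e+10 + 6.1701e+7*I)
-d = -(42763861894 + 155194*I*√158065) = -42763861894 - 155194*I*√158065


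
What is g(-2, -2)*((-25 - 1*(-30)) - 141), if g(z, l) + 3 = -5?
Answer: 1088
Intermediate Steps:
g(z, l) = -8 (g(z, l) = -3 - 5 = -8)
g(-2, -2)*((-25 - 1*(-30)) - 141) = -8*((-25 - 1*(-30)) - 141) = -8*((-25 + 30) - 141) = -8*(5 - 141) = -8*(-136) = 1088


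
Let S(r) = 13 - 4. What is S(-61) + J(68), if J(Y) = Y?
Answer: 77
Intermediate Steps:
S(r) = 9
S(-61) + J(68) = 9 + 68 = 77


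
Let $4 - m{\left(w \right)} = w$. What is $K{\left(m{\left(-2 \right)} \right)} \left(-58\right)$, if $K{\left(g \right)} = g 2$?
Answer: $-696$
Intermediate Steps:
$m{\left(w \right)} = 4 - w$
$K{\left(g \right)} = 2 g$
$K{\left(m{\left(-2 \right)} \right)} \left(-58\right) = 2 \left(4 - -2\right) \left(-58\right) = 2 \left(4 + 2\right) \left(-58\right) = 2 \cdot 6 \left(-58\right) = 12 \left(-58\right) = -696$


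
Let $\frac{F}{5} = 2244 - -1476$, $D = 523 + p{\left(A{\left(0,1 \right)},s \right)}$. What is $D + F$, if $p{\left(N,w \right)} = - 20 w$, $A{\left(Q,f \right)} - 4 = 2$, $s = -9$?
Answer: $19303$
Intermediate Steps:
$A{\left(Q,f \right)} = 6$ ($A{\left(Q,f \right)} = 4 + 2 = 6$)
$D = 703$ ($D = 523 - -180 = 523 + 180 = 703$)
$F = 18600$ ($F = 5 \left(2244 - -1476\right) = 5 \left(2244 + 1476\right) = 5 \cdot 3720 = 18600$)
$D + F = 703 + 18600 = 19303$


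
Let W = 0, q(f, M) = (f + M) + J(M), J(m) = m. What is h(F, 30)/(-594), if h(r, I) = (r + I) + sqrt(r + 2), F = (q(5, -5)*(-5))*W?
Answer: -5/99 - sqrt(2)/594 ≈ -0.052886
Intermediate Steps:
q(f, M) = f + 2*M (q(f, M) = (f + M) + M = (M + f) + M = f + 2*M)
F = 0 (F = ((5 + 2*(-5))*(-5))*0 = ((5 - 10)*(-5))*0 = -5*(-5)*0 = 25*0 = 0)
h(r, I) = I + r + sqrt(2 + r) (h(r, I) = (I + r) + sqrt(2 + r) = I + r + sqrt(2 + r))
h(F, 30)/(-594) = (30 + 0 + sqrt(2 + 0))/(-594) = (30 + 0 + sqrt(2))*(-1/594) = (30 + sqrt(2))*(-1/594) = -5/99 - sqrt(2)/594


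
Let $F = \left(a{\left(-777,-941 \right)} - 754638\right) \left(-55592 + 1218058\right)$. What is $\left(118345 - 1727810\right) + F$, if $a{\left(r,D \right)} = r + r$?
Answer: $-879049098937$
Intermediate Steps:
$a{\left(r,D \right)} = 2 r$
$F = -879047489472$ ($F = \left(2 \left(-777\right) - 754638\right) \left(-55592 + 1218058\right) = \left(-1554 - 754638\right) 1162466 = \left(-756192\right) 1162466 = -879047489472$)
$\left(118345 - 1727810\right) + F = \left(118345 - 1727810\right) - 879047489472 = -1609465 - 879047489472 = -879049098937$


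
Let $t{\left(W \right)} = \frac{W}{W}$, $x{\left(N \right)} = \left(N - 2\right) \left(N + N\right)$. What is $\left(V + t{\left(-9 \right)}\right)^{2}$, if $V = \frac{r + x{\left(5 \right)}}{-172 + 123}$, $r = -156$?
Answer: $\frac{625}{49} \approx 12.755$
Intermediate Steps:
$x{\left(N \right)} = 2 N \left(-2 + N\right)$ ($x{\left(N \right)} = \left(-2 + N\right) 2 N = 2 N \left(-2 + N\right)$)
$t{\left(W \right)} = 1$
$V = \frac{18}{7}$ ($V = \frac{-156 + 2 \cdot 5 \left(-2 + 5\right)}{-172 + 123} = \frac{-156 + 2 \cdot 5 \cdot 3}{-49} = \left(-156 + 30\right) \left(- \frac{1}{49}\right) = \left(-126\right) \left(- \frac{1}{49}\right) = \frac{18}{7} \approx 2.5714$)
$\left(V + t{\left(-9 \right)}\right)^{2} = \left(\frac{18}{7} + 1\right)^{2} = \left(\frac{25}{7}\right)^{2} = \frac{625}{49}$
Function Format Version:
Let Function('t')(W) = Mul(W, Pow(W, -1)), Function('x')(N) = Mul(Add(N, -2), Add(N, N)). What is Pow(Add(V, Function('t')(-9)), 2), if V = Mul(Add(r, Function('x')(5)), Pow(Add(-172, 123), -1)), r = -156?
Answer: Rational(625, 49) ≈ 12.755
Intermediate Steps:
Function('x')(N) = Mul(2, N, Add(-2, N)) (Function('x')(N) = Mul(Add(-2, N), Mul(2, N)) = Mul(2, N, Add(-2, N)))
Function('t')(W) = 1
V = Rational(18, 7) (V = Mul(Add(-156, Mul(2, 5, Add(-2, 5))), Pow(Add(-172, 123), -1)) = Mul(Add(-156, Mul(2, 5, 3)), Pow(-49, -1)) = Mul(Add(-156, 30), Rational(-1, 49)) = Mul(-126, Rational(-1, 49)) = Rational(18, 7) ≈ 2.5714)
Pow(Add(V, Function('t')(-9)), 2) = Pow(Add(Rational(18, 7), 1), 2) = Pow(Rational(25, 7), 2) = Rational(625, 49)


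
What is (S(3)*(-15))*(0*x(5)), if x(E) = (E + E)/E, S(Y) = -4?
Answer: 0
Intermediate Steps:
x(E) = 2 (x(E) = (2*E)/E = 2)
(S(3)*(-15))*(0*x(5)) = (-4*(-15))*(0*2) = 60*0 = 0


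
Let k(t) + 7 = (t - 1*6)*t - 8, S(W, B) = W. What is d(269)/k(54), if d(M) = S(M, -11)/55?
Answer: 269/141735 ≈ 0.0018979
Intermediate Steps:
d(M) = M/55
k(t) = -15 + t*(-6 + t) (k(t) = -7 + ((t - 1*6)*t - 8) = -7 + ((t - 6)*t - 8) = -7 + ((-6 + t)*t - 8) = -7 + (t*(-6 + t) - 8) = -7 + (-8 + t*(-6 + t)) = -15 + t*(-6 + t))
d(269)/k(54) = ((1/55)*269)/(-15 + 54² - 6*54) = 269/(55*(-15 + 2916 - 324)) = (269/55)/2577 = (269/55)*(1/2577) = 269/141735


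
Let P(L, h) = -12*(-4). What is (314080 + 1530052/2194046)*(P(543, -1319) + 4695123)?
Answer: 1617738769616926086/1097023 ≈ 1.4747e+12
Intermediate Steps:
P(L, h) = 48
(314080 + 1530052/2194046)*(P(543, -1319) + 4695123) = (314080 + 1530052/2194046)*(48 + 4695123) = (314080 + 1530052*(1/2194046))*4695171 = (314080 + 765026/1097023)*4695171 = (344553748866/1097023)*4695171 = 1617738769616926086/1097023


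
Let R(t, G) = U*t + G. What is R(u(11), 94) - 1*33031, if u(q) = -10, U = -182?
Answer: -31117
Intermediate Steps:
R(t, G) = G - 182*t (R(t, G) = -182*t + G = G - 182*t)
R(u(11), 94) - 1*33031 = (94 - 182*(-10)) - 1*33031 = (94 + 1820) - 33031 = 1914 - 33031 = -31117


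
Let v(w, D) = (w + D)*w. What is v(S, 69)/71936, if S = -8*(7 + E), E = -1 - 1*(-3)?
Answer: 27/8992 ≈ 0.0030027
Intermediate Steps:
E = 2 (E = -1 + 3 = 2)
S = -72 (S = -8*(7 + 2) = -8*9 = -72)
v(w, D) = w*(D + w) (v(w, D) = (D + w)*w = w*(D + w))
v(S, 69)/71936 = -72*(69 - 72)/71936 = -72*(-3)*(1/71936) = 216*(1/71936) = 27/8992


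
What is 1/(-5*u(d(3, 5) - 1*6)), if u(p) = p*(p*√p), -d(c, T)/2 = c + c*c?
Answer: I*√30/135000 ≈ 4.0572e-5*I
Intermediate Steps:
d(c, T) = -2*c - 2*c² (d(c, T) = -2*(c + c*c) = -2*(c + c²) = -2*c - 2*c²)
u(p) = p^(5/2) (u(p) = p*p^(3/2) = p^(5/2))
1/(-5*u(d(3, 5) - 1*6)) = 1/(-5*(-2*3*(1 + 3) - 1*6)^(5/2)) = 1/(-5*(-2*3*4 - 6)^(5/2)) = 1/(-5*(-24 - 6)^(5/2)) = 1/(-4500*I*√30) = I*√30/135000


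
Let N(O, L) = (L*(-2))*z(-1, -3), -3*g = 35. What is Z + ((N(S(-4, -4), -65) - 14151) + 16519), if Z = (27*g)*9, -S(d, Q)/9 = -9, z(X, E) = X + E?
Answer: -987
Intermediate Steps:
z(X, E) = E + X
S(d, Q) = 81 (S(d, Q) = -9*(-9) = 81)
g = -35/3 (g = -⅓*35 = -35/3 ≈ -11.667)
N(O, L) = 8*L (N(O, L) = (L*(-2))*(-3 - 1) = -2*L*(-4) = 8*L)
Z = -2835 (Z = (27*(-35/3))*9 = -315*9 = -2835)
Z + ((N(S(-4, -4), -65) - 14151) + 16519) = -2835 + ((8*(-65) - 14151) + 16519) = -2835 + ((-520 - 14151) + 16519) = -2835 + (-14671 + 16519) = -2835 + 1848 = -987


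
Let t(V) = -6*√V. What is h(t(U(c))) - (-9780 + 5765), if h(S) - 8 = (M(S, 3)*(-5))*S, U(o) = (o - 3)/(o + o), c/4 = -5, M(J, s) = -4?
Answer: 4023 - 6*√230 ≈ 3932.0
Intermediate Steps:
c = -20 (c = 4*(-5) = -20)
U(o) = (-3 + o)/(2*o) (U(o) = (-3 + o)/((2*o)) = (-3 + o)*(1/(2*o)) = (-3 + o)/(2*o))
h(S) = 8 + 20*S (h(S) = 8 + (-4*(-5))*S = 8 + 20*S)
h(t(U(c))) - (-9780 + 5765) = (8 + 20*(-6*√46*√(-1/(-20))/2)) - (-9780 + 5765) = (8 + 20*(-6*√230/20)) - 1*(-4015) = (8 + 20*(-3*√230/10)) + 4015 = (8 - 6*√230) + 4015 = 4023 - 6*√230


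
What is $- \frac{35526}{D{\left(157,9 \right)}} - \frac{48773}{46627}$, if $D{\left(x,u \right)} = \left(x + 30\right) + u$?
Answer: $- \frac{119002165}{652778} \approx -182.3$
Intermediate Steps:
$D{\left(x,u \right)} = 30 + u + x$ ($D{\left(x,u \right)} = \left(30 + x\right) + u = 30 + u + x$)
$- \frac{35526}{D{\left(157,9 \right)}} - \frac{48773}{46627} = - \frac{35526}{30 + 9 + 157} - \frac{48773}{46627} = - \frac{35526}{196} - \frac{48773}{46627} = \left(-35526\right) \frac{1}{196} - \frac{48773}{46627} = - \frac{17763}{98} - \frac{48773}{46627} = - \frac{119002165}{652778}$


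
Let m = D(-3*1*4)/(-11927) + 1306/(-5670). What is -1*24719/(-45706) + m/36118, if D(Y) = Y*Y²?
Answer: 7547045745334121/13954722354455715 ≈ 0.54082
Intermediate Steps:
D(Y) = Y³
m = -2889451/33813045 (m = (-3*1*4)³/(-11927) + 1306/(-5670) = (-3*4)³*(-1/11927) + 1306*(-1/5670) = (-12)³*(-1/11927) - 653/2835 = -1728*(-1/11927) - 653/2835 = 1728/11927 - 653/2835 = -2889451/33813045 ≈ -0.085454)
-1*24719/(-45706) + m/36118 = -1*24719/(-45706) - 2889451/33813045/36118 = -24719*(-1/45706) - 2889451/33813045*1/36118 = 24719/45706 - 2889451/1221259559310 = 7547045745334121/13954722354455715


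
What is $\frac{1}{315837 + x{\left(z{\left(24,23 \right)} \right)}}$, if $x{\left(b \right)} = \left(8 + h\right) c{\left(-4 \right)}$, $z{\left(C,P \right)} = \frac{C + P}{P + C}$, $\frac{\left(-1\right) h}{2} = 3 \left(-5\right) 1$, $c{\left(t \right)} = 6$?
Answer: $\frac{1}{316065} \approx 3.1639 \cdot 10^{-6}$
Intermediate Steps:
$h = 30$ ($h = - 2 \cdot 3 \left(-5\right) 1 = - 2 \left(\left(-15\right) 1\right) = \left(-2\right) \left(-15\right) = 30$)
$z{\left(C,P \right)} = 1$ ($z{\left(C,P \right)} = \frac{C + P}{C + P} = 1$)
$x{\left(b \right)} = 228$ ($x{\left(b \right)} = \left(8 + 30\right) 6 = 38 \cdot 6 = 228$)
$\frac{1}{315837 + x{\left(z{\left(24,23 \right)} \right)}} = \frac{1}{315837 + 228} = \frac{1}{316065}$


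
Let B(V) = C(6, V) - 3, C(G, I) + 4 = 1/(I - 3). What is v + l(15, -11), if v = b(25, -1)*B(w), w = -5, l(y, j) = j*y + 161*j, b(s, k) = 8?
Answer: -1993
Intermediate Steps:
C(G, I) = -4 + 1/(-3 + I) (C(G, I) = -4 + 1/(I - 3) = -4 + 1/(-3 + I))
l(y, j) = 161*j + j*y
B(V) = -3 + (13 - 4*V)/(-3 + V) (B(V) = (13 - 4*V)/(-3 + V) - 3 = -3 + (13 - 4*V)/(-3 + V))
v = -57 (v = 8*((22 - 7*(-5))/(-3 - 5)) = 8*((22 + 35)/(-8)) = 8*(-⅛*57) = 8*(-57/8) = -57)
v + l(15, -11) = -57 - 11*(161 + 15) = -57 - 11*176 = -57 - 1936 = -1993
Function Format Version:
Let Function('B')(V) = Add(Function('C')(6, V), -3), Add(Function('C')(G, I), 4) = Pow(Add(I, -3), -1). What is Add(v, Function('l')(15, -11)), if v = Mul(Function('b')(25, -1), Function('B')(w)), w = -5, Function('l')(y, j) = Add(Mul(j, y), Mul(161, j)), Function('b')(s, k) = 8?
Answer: -1993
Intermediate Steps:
Function('C')(G, I) = Add(-4, Pow(Add(-3, I), -1)) (Function('C')(G, I) = Add(-4, Pow(Add(I, -3), -1)) = Add(-4, Pow(Add(-3, I), -1)))
Function('l')(y, j) = Add(Mul(161, j), Mul(j, y))
Function('B')(V) = Add(-3, Mul(Pow(Add(-3, V), -1), Add(13, Mul(-4, V)))) (Function('B')(V) = Add(Mul(Pow(Add(-3, V), -1), Add(13, Mul(-4, V))), -3) = Add(-3, Mul(Pow(Add(-3, V), -1), Add(13, Mul(-4, V)))))
v = -57 (v = Mul(8, Mul(Pow(Add(-3, -5), -1), Add(22, Mul(-7, -5)))) = Mul(8, Mul(Pow(-8, -1), Add(22, 35))) = Mul(8, Mul(Rational(-1, 8), 57)) = Mul(8, Rational(-57, 8)) = -57)
Add(v, Function('l')(15, -11)) = Add(-57, Mul(-11, Add(161, 15))) = Add(-57, Mul(-11, 176)) = Add(-57, -1936) = -1993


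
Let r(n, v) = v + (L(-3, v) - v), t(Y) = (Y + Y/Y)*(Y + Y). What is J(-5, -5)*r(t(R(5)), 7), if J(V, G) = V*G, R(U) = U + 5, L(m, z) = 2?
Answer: 50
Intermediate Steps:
R(U) = 5 + U
t(Y) = 2*Y*(1 + Y) (t(Y) = (Y + 1)*(2*Y) = (1 + Y)*(2*Y) = 2*Y*(1 + Y))
r(n, v) = 2 (r(n, v) = v + (2 - v) = 2)
J(V, G) = G*V
J(-5, -5)*r(t(R(5)), 7) = -5*(-5)*2 = 25*2 = 50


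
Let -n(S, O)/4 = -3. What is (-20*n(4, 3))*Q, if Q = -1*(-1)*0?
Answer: 0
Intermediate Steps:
Q = 0 (Q = 1*0 = 0)
n(S, O) = 12 (n(S, O) = -4*(-3) = 12)
(-20*n(4, 3))*Q = -20*12*0 = -240*0 = 0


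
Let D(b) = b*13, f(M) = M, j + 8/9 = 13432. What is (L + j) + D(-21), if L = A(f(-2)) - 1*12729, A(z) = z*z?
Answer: 3898/9 ≈ 433.11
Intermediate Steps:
j = 120880/9 (j = -8/9 + 13432 = 120880/9 ≈ 13431.)
A(z) = z²
L = -12725 (L = (-2)² - 1*12729 = 4 - 12729 = -12725)
D(b) = 13*b
(L + j) + D(-21) = (-12725 + 120880/9) + 13*(-21) = 6355/9 - 273 = 3898/9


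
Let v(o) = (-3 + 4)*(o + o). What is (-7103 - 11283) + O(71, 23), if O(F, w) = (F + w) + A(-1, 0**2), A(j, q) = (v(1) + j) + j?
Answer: -18292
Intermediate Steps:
v(o) = 2*o (v(o) = 1*(2*o) = 2*o)
A(j, q) = 2 + 2*j (A(j, q) = (2*1 + j) + j = (2 + j) + j = 2 + 2*j)
O(F, w) = F + w (O(F, w) = (F + w) + (2 + 2*(-1)) = (F + w) + (2 - 2) = (F + w) + 0 = F + w)
(-7103 - 11283) + O(71, 23) = (-7103 - 11283) + (71 + 23) = -18386 + 94 = -18292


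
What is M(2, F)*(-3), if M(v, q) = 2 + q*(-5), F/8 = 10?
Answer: 1194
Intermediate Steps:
F = 80 (F = 8*10 = 80)
M(v, q) = 2 - 5*q
M(2, F)*(-3) = (2 - 5*80)*(-3) = (2 - 400)*(-3) = -398*(-3) = 1194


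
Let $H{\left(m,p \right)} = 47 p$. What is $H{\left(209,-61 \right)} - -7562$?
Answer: $4695$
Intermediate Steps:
$H{\left(209,-61 \right)} - -7562 = 47 \left(-61\right) - -7562 = -2867 + 7562 = 4695$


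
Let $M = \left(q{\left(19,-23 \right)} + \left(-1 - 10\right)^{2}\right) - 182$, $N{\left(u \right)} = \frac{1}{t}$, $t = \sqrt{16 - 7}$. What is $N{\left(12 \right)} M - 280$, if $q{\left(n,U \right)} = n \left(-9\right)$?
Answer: $- \frac{1072}{3} \approx -357.33$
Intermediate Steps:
$t = 3$ ($t = \sqrt{9} = 3$)
$q{\left(n,U \right)} = - 9 n$
$N{\left(u \right)} = \frac{1}{3}$
$M = -232$ ($M = \left(\left(-9\right) 19 + \left(-1 - 10\right)^{2}\right) - 182 = \left(-171 + \left(-11\right)^{2}\right) - 182 = \left(-171 + 121\right) - 182 = -50 - 182 = -232$)
$N{\left(12 \right)} M - 280 = \frac{1}{3} \left(-232\right) - 280 = - \frac{232}{3} - 280 = - \frac{1072}{3}$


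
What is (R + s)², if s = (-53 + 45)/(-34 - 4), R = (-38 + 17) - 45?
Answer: 1562500/361 ≈ 4328.3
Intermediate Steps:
R = -66 (R = -21 - 45 = -66)
s = 4/19 (s = -8/(-38) = -8*(-1/38) = 4/19 ≈ 0.21053)
(R + s)² = (-66 + 4/19)² = (-1250/19)² = 1562500/361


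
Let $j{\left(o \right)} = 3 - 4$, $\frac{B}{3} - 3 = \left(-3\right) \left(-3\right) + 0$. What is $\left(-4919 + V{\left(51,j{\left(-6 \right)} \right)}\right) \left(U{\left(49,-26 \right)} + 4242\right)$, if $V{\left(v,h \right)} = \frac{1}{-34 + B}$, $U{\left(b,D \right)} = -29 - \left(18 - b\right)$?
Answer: $-20874114$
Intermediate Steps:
$U{\left(b,D \right)} = -47 + b$ ($U{\left(b,D \right)} = -29 + \left(-18 + b\right) = -47 + b$)
$B = 36$ ($B = 9 + 3 \left(\left(-3\right) \left(-3\right) + 0\right) = 9 + 3 \left(9 + 0\right) = 9 + 3 \cdot 9 = 9 + 27 = 36$)
$j{\left(o \right)} = -1$
$V{\left(v,h \right)} = \frac{1}{2}$ ($V{\left(v,h \right)} = \frac{1}{-34 + 36} = \frac{1}{2}$)
$\left(-4919 + V{\left(51,j{\left(-6 \right)} \right)}\right) \left(U{\left(49,-26 \right)} + 4242\right) = \left(-4919 + \frac{1}{2}\right) \left(\left(-47 + 49\right) + 4242\right) = - \frac{9837 \left(2 + 4242\right)}{2} = \left(- \frac{9837}{2}\right) 4244 = -20874114$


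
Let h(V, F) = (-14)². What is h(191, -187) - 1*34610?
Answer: -34414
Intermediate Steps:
h(V, F) = 196
h(191, -187) - 1*34610 = 196 - 1*34610 = 196 - 34610 = -34414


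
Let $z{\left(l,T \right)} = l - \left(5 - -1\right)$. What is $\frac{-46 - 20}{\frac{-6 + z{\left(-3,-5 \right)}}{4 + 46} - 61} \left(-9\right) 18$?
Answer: $- \frac{106920}{613} \approx -174.42$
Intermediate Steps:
$z{\left(l,T \right)} = -6 + l$ ($z{\left(l,T \right)} = l - \left(5 + 1\right) = l - 6 = -6 + l$)
$\frac{-46 - 20}{\frac{-6 + z{\left(-3,-5 \right)}}{4 + 46} - 61} \left(-9\right) 18 = \frac{-46 - 20}{\frac{-6 - 9}{4 + 46} - 61} \left(-9\right) 18 = - \frac{66}{\frac{-6 - 9}{50} - 61} \left(-9\right) 18 = - \frac{66}{\left(-15\right) \frac{1}{50} - 61} \left(-9\right) 18 = - \frac{66}{- \frac{3}{10} - 61} \left(-9\right) 18 = - \frac{66}{- \frac{613}{10}} \left(-9\right) 18 = \left(-66\right) \left(- \frac{10}{613}\right) \left(-9\right) 18 = \frac{660}{613} \left(-9\right) 18 = \left(- \frac{5940}{613}\right) 18 = - \frac{106920}{613}$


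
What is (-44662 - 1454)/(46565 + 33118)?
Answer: -15372/26561 ≈ -0.57874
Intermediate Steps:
(-44662 - 1454)/(46565 + 33118) = -46116/79683 = -46116*1/79683 = -15372/26561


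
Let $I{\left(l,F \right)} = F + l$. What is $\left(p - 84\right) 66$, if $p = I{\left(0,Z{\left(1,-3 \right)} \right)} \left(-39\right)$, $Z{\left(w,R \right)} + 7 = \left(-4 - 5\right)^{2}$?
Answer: $-196020$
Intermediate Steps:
$Z{\left(w,R \right)} = 74$ ($Z{\left(w,R \right)} = -7 + \left(-4 - 5\right)^{2} = -7 + \left(-9\right)^{2} = -7 + 81 = 74$)
$p = -2886$ ($p = \left(74 + 0\right) \left(-39\right) = 74 \left(-39\right) = -2886$)
$\left(p - 84\right) 66 = \left(-2886 - 84\right) 66 = \left(-2970\right) 66 = -196020$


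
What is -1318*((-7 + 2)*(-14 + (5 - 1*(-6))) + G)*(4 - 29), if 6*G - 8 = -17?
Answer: 444825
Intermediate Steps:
G = -3/2 (G = 4/3 + (⅙)*(-17) = 4/3 - 17/6 = -3/2 ≈ -1.5000)
-1318*((-7 + 2)*(-14 + (5 - 1*(-6))) + G)*(4 - 29) = -1318*((-7 + 2)*(-14 + (5 - 1*(-6))) - 3/2)*(4 - 29) = -1318*(-5*(-14 + (5 + 6)) - 3/2)*(-25) = -1318*(-5*(-14 + 11) - 3/2)*(-25) = -1318*(-5*(-3) - 3/2)*(-25) = -1318*(15 - 3/2)*(-25) = -17793*(-25) = -1318*(-675/2) = 444825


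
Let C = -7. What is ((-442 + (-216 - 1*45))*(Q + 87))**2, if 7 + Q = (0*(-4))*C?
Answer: 3162937600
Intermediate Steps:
Q = -7 (Q = -7 + (0*(-4))*(-7) = -7 + 0*(-7) = -7 + 0 = -7)
((-442 + (-216 - 1*45))*(Q + 87))**2 = ((-442 + (-216 - 1*45))*(-7 + 87))**2 = ((-442 + (-216 - 45))*80)**2 = ((-442 - 261)*80)**2 = (-703*80)**2 = (-56240)**2 = 3162937600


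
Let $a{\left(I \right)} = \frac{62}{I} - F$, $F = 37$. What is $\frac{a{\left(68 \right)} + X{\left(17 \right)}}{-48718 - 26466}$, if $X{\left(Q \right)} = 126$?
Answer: $- \frac{3057}{2556256} \approx -0.0011959$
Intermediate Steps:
$a{\left(I \right)} = -37 + \frac{62}{I}$ ($a{\left(I \right)} = \frac{62}{I} - 37 = -37 + \frac{62}{I}$)
$\frac{a{\left(68 \right)} + X{\left(17 \right)}}{-48718 - 26466} = \frac{\left(-37 + \frac{62}{68}\right) + 126}{-48718 - 26466} = \frac{\left(-37 + 62 \cdot \frac{1}{68}\right) + 126}{-75184} = \left(\left(-37 + \frac{31}{34}\right) + 126\right) \left(- \frac{1}{75184}\right) = \left(- \frac{1227}{34} + 126\right) \left(- \frac{1}{75184}\right) = \frac{3057}{34} \left(- \frac{1}{75184}\right) = - \frac{3057}{2556256}$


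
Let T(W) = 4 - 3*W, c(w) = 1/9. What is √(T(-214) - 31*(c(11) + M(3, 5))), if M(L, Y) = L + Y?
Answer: √3551/3 ≈ 19.863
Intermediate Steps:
c(w) = ⅑
√(T(-214) - 31*(c(11) + M(3, 5))) = √((4 - 3*(-214)) - 31*(⅑ + (3 + 5))) = √((4 + 642) - 31*(⅑ + 8)) = √(646 - 31*73/9) = √(646 - 2263/9) = √(3551/9) = √3551/3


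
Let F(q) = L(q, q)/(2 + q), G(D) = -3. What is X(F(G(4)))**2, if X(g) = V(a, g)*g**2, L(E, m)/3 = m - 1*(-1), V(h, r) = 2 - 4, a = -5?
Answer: 5184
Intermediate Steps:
V(h, r) = -2
L(E, m) = 3 + 3*m (L(E, m) = 3*(m - 1*(-1)) = 3*(m + 1) = 3*(1 + m) = 3 + 3*m)
F(q) = (3 + 3*q)/(2 + q)
X(g) = -2*g**2
X(F(G(4)))**2 = (-2*9*(1 - 3)**2/(2 - 3)**2)**2 = (-2*(3*(-2)/(-1))**2)**2 = (-2*(3*(-1)*(-2))**2)**2 = (-2*6**2)**2 = (-2*36)**2 = (-72)**2 = 5184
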